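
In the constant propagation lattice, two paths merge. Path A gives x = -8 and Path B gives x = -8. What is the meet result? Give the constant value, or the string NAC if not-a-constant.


Meet operation: if both paths give the same constant, result is that constant; if they differ, result is NAC (not-a-constant).
Path A: -8, Path B: -8 -> equal
Result: constant -> -8

-8


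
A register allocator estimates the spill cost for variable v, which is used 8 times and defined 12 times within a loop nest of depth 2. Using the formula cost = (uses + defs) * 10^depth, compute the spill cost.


uses + defs = 8 + 12 = 20
10^2 = 100
Spill cost = 20 * 100 = 2000

2000


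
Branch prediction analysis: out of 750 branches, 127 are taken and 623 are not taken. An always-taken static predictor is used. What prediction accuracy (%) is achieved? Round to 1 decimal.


Predictor: always-taken
Correct predictions = 127
Accuracy = 127 / 750 * 100 = 16.9%

16.9


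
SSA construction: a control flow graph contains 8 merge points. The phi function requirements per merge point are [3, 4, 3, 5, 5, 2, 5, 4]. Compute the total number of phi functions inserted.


Total phi functions = sum of phi functions at each join node
= 3 + 4 + 3 + 5 + 5 + 2 + 5 + 4 = 31

31


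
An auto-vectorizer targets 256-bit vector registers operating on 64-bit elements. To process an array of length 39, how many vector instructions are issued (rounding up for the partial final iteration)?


Width = 256 / 64 = 4 elements per vector op
Iterations = ceil(39 / 4) = 10

10


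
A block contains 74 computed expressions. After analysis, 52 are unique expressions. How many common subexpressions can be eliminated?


CSE count = total expressions - unique expressions
= 74 - 52 = 22

22


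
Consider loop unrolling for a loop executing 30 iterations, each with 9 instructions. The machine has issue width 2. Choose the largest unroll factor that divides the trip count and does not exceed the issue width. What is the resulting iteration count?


Largest divisor of 30 <= 2 is 2
New iterations = 30 / 2 = 15

15


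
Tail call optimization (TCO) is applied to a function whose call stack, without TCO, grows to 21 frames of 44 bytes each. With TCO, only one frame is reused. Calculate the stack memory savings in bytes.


Without TCO: 21 * 44 = 924 bytes
With TCO: reuse 1 frame = 44 bytes
Savings = 924 - 44 = 880

880


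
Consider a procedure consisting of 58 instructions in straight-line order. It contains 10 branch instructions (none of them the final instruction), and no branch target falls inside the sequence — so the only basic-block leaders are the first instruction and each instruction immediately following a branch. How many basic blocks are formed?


With no in-sequence branch targets, the leaders are the first instruction plus the instruction after each branch.
Number of basic blocks = branches + 1
= 10 + 1 = 11

11


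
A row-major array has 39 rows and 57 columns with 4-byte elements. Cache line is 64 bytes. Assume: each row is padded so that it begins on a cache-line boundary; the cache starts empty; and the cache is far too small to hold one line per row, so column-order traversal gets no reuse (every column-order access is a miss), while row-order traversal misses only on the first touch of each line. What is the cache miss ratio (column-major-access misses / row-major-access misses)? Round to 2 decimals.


Each row occupies 57 * 4 = 228 bytes and starts on a line boundary, so it spans ceil(228 / 64) = 4 cache lines.
Row-major traversal misses (one per line touched): 39 * ceil(57 * 4 / 64) = 156
Column-major traversal misses (no reuse, every access misses): 39 * 57 = 2223
Ratio = 2223 / 156 = 14.25

14.25


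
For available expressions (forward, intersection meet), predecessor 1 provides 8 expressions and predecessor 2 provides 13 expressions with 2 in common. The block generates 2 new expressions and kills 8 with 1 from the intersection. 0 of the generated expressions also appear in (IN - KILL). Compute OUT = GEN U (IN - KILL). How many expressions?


IN = intersection of predecessors = 2
IN - KILL = 2 - 1 = 1
|OUT| = |GEN| + |IN - KILL| - |GEN ∩ (IN - KILL)| = 2 + 1 - 0 = 3

3


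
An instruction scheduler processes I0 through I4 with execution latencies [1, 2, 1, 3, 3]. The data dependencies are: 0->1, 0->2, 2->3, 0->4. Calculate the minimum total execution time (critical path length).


Compute longest path through dependency graph: dist(Ik) = max over predecessors of dist + latency(Ik).
dist(I0) = latency 1 = 1
dist(I1) = dist(I0) + 2 = 1 + 2 = 3
dist(I2) = dist(I0) + 1 = 1 + 1 = 2
dist(I3) = dist(I2) + 3 = 2 + 3 = 5
dist(I4) = dist(I0) + 3 = 1 + 3 = 4
Critical path = max dist = 5

5


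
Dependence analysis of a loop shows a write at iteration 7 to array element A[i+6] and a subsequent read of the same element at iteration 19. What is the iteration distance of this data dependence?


Distance = read iteration - write iteration
= 19 - 7 = 12

12


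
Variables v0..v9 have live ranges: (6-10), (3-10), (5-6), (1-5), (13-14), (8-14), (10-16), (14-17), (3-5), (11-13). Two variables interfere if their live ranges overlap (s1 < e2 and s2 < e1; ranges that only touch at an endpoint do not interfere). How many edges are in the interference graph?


Check all pairs for overlapping intervals.
Two intervals (s1,e1) and (s2,e2) overlap if s1 < e2 and s2 < e1.
v0 (6-10) vs v1..v9: overlaps v1, v5 -> 2
v1 (3-10) vs v2..v9: overlaps v2, v3, v5, v8 -> 4
v2 (5-6) vs v3..v9: overlaps none -> 0
v3 (1-5) vs v4..v9: overlaps v8 -> 1
v4 (13-14) vs v5..v9: overlaps v5, v6 -> 2
v5 (8-14) vs v6..v9: overlaps v6, v9 -> 2
v6 (10-16) vs v7..v9: overlaps v7, v9 -> 2
v7 (14-17) vs v8..v9: overlaps none -> 0
v8 (3-5) vs v9: overlaps none -> 0
Total overlapping pairs = 2 + 4 + 0 + 1 + 2 + 2 + 2 + 0 + 0 = 13

13


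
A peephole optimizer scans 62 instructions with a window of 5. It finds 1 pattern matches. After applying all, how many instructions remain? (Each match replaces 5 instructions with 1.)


Each match removes 4 instructions.
Total removed = 1 * 4 = 4
Remaining = 62 - 4 = 58

58


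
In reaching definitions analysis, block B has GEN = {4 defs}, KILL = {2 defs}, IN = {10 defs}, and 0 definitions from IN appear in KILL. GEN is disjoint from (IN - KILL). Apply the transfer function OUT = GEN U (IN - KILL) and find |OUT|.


IN - KILL: 10 - 0 = 10 surviving definitions
OUT = GEN + surviving = 4 + 10 = 14

14


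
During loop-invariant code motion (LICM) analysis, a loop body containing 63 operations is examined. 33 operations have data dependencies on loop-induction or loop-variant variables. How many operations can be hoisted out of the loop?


Invariant candidates = total - loop-dependent
= 63 - 33 = 30

30


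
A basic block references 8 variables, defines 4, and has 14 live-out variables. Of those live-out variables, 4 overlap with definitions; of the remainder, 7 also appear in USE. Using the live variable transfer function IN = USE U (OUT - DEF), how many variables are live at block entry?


OUT - DEF: 14 - 4 = 10
|IN| = |USE| + |OUT - DEF| - |USE ∩ (OUT - DEF)| = 8 + 10 - 7 = 11

11


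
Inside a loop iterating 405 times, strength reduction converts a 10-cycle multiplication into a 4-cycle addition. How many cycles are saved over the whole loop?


Per-iteration saving = 10 - 4 = 6
Total saved = 405 * 6 = 2430

2430


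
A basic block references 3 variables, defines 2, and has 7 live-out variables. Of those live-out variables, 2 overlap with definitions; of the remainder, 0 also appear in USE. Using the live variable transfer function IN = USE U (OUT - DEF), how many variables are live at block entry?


OUT - DEF: 7 - 2 = 5
|IN| = |USE| + |OUT - DEF| - |USE ∩ (OUT - DEF)| = 3 + 5 - 0 = 8

8


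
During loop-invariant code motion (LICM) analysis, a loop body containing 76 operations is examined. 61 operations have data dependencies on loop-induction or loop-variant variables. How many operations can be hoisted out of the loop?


Invariant candidates = total - loop-dependent
= 76 - 61 = 15

15


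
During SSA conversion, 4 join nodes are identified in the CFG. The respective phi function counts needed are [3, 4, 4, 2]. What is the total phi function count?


Total phi functions = sum of phi functions at each join node
= 3 + 4 + 4 + 2 = 13

13


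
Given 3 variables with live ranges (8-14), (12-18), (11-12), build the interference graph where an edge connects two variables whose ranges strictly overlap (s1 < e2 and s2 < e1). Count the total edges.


Check all pairs for overlapping intervals.
Two intervals (s1,e1) and (s2,e2) overlap if s1 < e2 and s2 < e1.
v0 (8-14) vs v1..v2: overlaps v1, v2 -> 2
v1 (12-18) vs v2: overlaps none -> 0
Total overlapping pairs = 2 + 0 = 2

2


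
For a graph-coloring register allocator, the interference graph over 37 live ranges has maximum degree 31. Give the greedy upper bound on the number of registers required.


Greedy coloring never needs more than (max_degree + 1) colors: when coloring a vertex, at most max_degree neighbors are already colored.
Upper bound = 31 + 1 = 32

32


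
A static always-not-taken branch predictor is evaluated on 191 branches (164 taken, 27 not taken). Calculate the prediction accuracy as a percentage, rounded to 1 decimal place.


Predictor: always-not-taken
Correct predictions = 27
Accuracy = 27 / 191 * 100 = 14.1%

14.1


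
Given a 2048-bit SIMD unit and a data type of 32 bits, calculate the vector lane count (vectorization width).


Width = SIMD bits / data type bits
= 2048 / 32 = 64

64


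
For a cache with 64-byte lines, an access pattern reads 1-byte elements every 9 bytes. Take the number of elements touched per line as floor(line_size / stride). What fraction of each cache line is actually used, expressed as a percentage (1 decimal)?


Elements per cache line = floor(64 / 9) = 7
Bytes used = 7 * 1 = 7
Utilization = 7 / 64 * 100 = 10.9%

10.9


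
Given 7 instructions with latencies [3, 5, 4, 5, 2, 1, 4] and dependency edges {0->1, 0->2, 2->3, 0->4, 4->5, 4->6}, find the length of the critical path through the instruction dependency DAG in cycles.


Compute longest path through dependency graph: dist(Ik) = max over predecessors of dist + latency(Ik).
dist(I0) = latency 3 = 3
dist(I1) = dist(I0) + 5 = 3 + 5 = 8
dist(I2) = dist(I0) + 4 = 3 + 4 = 7
dist(I3) = dist(I2) + 5 = 7 + 5 = 12
dist(I4) = dist(I0) + 2 = 3 + 2 = 5
dist(I5) = dist(I4) + 1 = 5 + 1 = 6
dist(I6) = dist(I4) + 4 = 5 + 4 = 9
Critical path = max dist = 12

12


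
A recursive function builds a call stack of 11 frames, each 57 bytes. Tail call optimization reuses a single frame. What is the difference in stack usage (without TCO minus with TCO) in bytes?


Without TCO: 11 * 57 = 627 bytes
With TCO: reuse 1 frame = 57 bytes
Savings = 627 - 57 = 570

570


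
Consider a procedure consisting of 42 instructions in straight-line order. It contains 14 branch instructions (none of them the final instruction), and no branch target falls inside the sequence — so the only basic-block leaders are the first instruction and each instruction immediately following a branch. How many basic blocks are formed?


With no in-sequence branch targets, the leaders are the first instruction plus the instruction after each branch.
Number of basic blocks = branches + 1
= 14 + 1 = 15

15


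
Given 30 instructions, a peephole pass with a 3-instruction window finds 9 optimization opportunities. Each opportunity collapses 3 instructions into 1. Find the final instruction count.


Each match removes 2 instructions.
Total removed = 9 * 2 = 18
Remaining = 30 - 18 = 12

12


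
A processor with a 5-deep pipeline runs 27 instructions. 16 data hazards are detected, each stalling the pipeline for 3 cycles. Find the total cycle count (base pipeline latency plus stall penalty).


Base cycles = 5 + 27 - 1 = 31
Total stalls = 16 * 3 = 48
Total = 31 + 48 = 79

79


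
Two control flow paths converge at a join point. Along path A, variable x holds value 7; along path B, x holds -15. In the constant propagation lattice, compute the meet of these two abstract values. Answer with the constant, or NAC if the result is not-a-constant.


Meet operation: if both paths give the same constant, result is that constant; if they differ, result is NAC (not-a-constant).
Path A: 7, Path B: -15 -> differ
Result: not-a-constant -> NAC

NAC


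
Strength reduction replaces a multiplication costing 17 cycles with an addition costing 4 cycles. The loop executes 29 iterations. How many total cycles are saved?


Per-iteration saving = 17 - 4 = 13
Total saved = 29 * 13 = 377

377


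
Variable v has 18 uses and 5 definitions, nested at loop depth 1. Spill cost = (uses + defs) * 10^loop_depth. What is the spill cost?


uses + defs = 18 + 5 = 23
10^1 = 10
Spill cost = 23 * 10 = 230

230


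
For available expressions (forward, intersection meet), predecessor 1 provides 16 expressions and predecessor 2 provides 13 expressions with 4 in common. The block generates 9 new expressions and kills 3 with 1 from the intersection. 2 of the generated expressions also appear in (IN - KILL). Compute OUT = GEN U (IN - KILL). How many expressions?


IN = intersection of predecessors = 4
IN - KILL = 4 - 1 = 3
|OUT| = |GEN| + |IN - KILL| - |GEN ∩ (IN - KILL)| = 9 + 3 - 2 = 10

10


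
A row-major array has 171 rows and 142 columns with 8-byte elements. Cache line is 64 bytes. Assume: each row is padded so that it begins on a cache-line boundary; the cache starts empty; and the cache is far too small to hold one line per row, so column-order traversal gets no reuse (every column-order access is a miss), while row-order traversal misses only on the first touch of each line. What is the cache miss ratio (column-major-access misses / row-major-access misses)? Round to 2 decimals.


Each row occupies 142 * 8 = 1136 bytes and starts on a line boundary, so it spans ceil(1136 / 64) = 18 cache lines.
Row-major traversal misses (one per line touched): 171 * ceil(142 * 8 / 64) = 3078
Column-major traversal misses (no reuse, every access misses): 171 * 142 = 24282
Ratio = 24282 / 3078 = 7.89

7.89


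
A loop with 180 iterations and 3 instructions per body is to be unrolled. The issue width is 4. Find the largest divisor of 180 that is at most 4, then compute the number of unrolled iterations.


Largest divisor of 180 <= 4 is 4
New iterations = 180 / 4 = 45

45


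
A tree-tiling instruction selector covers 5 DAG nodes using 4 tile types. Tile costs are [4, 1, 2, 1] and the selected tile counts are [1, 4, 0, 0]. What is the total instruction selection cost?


Total cost = sum(count_i * cost_i)
= 1*4 + 4*1 + 0*2 + 0*1
= 8

8


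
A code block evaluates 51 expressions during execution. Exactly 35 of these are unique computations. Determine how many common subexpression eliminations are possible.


CSE count = total expressions - unique expressions
= 51 - 35 = 16

16


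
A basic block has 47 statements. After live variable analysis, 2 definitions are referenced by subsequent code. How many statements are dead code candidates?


Dead code = total statements - live definitions
= 47 - 2 = 45

45


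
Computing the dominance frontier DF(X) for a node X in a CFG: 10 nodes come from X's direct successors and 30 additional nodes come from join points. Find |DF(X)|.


DF(X) = direct successor contributions + join point contributions
= 10 + 30 = 40

40


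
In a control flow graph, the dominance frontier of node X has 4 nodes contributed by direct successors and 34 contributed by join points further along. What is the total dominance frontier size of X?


DF(X) = direct successor contributions + join point contributions
= 4 + 34 = 38

38


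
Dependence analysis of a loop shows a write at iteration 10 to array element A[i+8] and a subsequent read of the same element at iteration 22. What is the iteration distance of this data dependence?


Distance = read iteration - write iteration
= 22 - 10 = 12

12


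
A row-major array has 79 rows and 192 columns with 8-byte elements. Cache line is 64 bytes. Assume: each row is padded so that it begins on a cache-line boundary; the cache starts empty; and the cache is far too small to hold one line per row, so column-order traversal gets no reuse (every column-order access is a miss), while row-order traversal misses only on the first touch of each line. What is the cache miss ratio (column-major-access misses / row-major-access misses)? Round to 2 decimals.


Each row occupies 192 * 8 = 1536 bytes and starts on a line boundary, so it spans ceil(1536 / 64) = 24 cache lines.
Row-major traversal misses (one per line touched): 79 * ceil(192 * 8 / 64) = 1896
Column-major traversal misses (no reuse, every access misses): 79 * 192 = 15168
Ratio = 15168 / 1896 = 8.0

8.0


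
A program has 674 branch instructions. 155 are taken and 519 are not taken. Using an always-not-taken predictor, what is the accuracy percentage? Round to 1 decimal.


Predictor: always-not-taken
Correct predictions = 519
Accuracy = 519 / 674 * 100 = 77.0%

77.0


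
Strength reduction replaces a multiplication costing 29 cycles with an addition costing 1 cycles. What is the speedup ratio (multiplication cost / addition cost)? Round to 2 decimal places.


Ratio = mult_cost / add_cost = 29 / 1 = 29.0

29.0


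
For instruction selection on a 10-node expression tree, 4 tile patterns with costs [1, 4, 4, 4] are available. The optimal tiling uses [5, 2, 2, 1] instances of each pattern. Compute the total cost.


Total cost = sum(count_i * cost_i)
= 5*1 + 2*4 + 2*4 + 1*4
= 25

25


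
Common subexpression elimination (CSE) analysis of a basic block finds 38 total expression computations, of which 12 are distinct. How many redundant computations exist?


CSE count = total expressions - unique expressions
= 38 - 12 = 26

26


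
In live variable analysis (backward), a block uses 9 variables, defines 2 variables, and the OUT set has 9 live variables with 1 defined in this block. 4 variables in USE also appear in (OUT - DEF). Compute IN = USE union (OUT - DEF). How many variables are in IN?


OUT - DEF: 9 - 1 = 8
|IN| = |USE| + |OUT - DEF| - |USE ∩ (OUT - DEF)| = 9 + 8 - 4 = 13

13


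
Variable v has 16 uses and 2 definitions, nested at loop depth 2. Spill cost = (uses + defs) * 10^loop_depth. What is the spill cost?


uses + defs = 16 + 2 = 18
10^2 = 100
Spill cost = 18 * 100 = 1800

1800


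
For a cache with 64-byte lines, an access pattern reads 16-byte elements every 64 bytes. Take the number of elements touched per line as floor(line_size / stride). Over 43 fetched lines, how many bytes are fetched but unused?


Elements per line = floor(64 / 64) = 1
Bytes used per line = 1 * 16 = 16
Wasted per line = 64 - 16 = 48
Total wasted = 48 * 43 = 2064

2064


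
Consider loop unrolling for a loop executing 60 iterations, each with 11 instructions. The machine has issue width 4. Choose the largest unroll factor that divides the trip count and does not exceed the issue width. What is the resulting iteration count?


Largest divisor of 60 <= 4 is 4
New iterations = 60 / 4 = 15

15


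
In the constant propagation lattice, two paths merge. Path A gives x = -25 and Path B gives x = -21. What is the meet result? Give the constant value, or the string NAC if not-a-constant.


Meet operation: if both paths give the same constant, result is that constant; if they differ, result is NAC (not-a-constant).
Path A: -25, Path B: -21 -> differ
Result: not-a-constant -> NAC

NAC


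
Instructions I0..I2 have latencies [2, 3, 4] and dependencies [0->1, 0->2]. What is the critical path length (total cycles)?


Compute longest path through dependency graph: dist(Ik) = max over predecessors of dist + latency(Ik).
dist(I0) = latency 2 = 2
dist(I1) = dist(I0) + 3 = 2 + 3 = 5
dist(I2) = dist(I0) + 4 = 2 + 4 = 6
Critical path = max dist = 6

6


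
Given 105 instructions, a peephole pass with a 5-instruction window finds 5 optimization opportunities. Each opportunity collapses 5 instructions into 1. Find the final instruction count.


Each match removes 4 instructions.
Total removed = 5 * 4 = 20
Remaining = 105 - 20 = 85

85


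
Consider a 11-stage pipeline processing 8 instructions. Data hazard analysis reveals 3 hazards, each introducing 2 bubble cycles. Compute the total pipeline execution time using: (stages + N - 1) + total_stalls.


Base cycles = 11 + 8 - 1 = 18
Total stalls = 3 * 2 = 6
Total = 18 + 6 = 24

24


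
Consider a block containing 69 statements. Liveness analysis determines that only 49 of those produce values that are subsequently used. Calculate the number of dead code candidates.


Dead code = total statements - live definitions
= 69 - 49 = 20

20


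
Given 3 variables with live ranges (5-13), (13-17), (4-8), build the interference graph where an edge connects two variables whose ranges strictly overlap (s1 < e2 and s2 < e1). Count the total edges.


Check all pairs for overlapping intervals.
Two intervals (s1,e1) and (s2,e2) overlap if s1 < e2 and s2 < e1.
v0 (5-13) vs v1..v2: overlaps v2 -> 1
v1 (13-17) vs v2: overlaps none -> 0
Total overlapping pairs = 1 + 0 = 1

1


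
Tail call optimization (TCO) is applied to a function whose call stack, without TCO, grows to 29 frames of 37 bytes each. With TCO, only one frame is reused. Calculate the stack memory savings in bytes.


Without TCO: 29 * 37 = 1073 bytes
With TCO: reuse 1 frame = 37 bytes
Savings = 1073 - 37 = 1036

1036


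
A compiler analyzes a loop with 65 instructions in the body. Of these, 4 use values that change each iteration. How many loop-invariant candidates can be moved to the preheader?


Invariant candidates = total - loop-dependent
= 65 - 4 = 61

61


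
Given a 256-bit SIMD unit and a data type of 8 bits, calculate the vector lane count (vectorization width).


Width = SIMD bits / data type bits
= 256 / 8 = 32

32


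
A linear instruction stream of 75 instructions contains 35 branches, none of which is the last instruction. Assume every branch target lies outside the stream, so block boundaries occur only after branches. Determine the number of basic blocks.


With no in-sequence branch targets, the leaders are the first instruction plus the instruction after each branch.
Number of basic blocks = branches + 1
= 35 + 1 = 36

36


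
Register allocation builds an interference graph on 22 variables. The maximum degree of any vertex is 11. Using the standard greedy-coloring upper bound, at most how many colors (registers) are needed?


Greedy coloring never needs more than (max_degree + 1) colors: when coloring a vertex, at most max_degree neighbors are already colored.
Upper bound = 11 + 1 = 12

12


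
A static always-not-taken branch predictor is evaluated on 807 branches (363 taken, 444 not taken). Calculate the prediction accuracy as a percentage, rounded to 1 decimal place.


Predictor: always-not-taken
Correct predictions = 444
Accuracy = 444 / 807 * 100 = 55.0%

55.0


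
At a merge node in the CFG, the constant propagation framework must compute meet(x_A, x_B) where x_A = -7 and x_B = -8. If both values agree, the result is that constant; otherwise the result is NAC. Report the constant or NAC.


Meet operation: if both paths give the same constant, result is that constant; if they differ, result is NAC (not-a-constant).
Path A: -7, Path B: -8 -> differ
Result: not-a-constant -> NAC

NAC


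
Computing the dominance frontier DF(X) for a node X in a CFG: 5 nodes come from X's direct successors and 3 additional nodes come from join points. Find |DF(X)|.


DF(X) = direct successor contributions + join point contributions
= 5 + 3 = 8

8


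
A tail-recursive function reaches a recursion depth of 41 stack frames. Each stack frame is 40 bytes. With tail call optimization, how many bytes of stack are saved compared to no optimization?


Without TCO: 41 * 40 = 1640 bytes
With TCO: reuse 1 frame = 40 bytes
Savings = 1640 - 40 = 1600

1600


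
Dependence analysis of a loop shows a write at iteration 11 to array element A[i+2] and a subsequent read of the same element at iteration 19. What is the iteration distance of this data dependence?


Distance = read iteration - write iteration
= 19 - 11 = 8

8


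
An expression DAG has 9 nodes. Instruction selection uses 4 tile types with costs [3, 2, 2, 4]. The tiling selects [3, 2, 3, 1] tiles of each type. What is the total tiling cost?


Total cost = sum(count_i * cost_i)
= 3*3 + 2*2 + 3*2 + 1*4
= 23

23


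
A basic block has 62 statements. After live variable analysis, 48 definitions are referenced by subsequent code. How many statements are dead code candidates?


Dead code = total statements - live definitions
= 62 - 48 = 14

14


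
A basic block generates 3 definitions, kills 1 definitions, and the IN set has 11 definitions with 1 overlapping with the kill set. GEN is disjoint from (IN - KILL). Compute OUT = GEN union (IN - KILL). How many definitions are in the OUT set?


IN - KILL: 11 - 1 = 10 surviving definitions
OUT = GEN + surviving = 3 + 10 = 13

13


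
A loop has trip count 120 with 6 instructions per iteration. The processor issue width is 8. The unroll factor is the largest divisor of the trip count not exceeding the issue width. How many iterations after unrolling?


Largest divisor of 120 <= 8 is 8
New iterations = 120 / 8 = 15

15


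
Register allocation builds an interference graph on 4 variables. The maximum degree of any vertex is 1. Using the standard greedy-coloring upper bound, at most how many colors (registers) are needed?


Greedy coloring never needs more than (max_degree + 1) colors: when coloring a vertex, at most max_degree neighbors are already colored.
Upper bound = 1 + 1 = 2

2


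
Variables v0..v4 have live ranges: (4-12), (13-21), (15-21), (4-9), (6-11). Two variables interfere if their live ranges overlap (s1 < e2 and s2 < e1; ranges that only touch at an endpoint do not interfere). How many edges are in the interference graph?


Check all pairs for overlapping intervals.
Two intervals (s1,e1) and (s2,e2) overlap if s1 < e2 and s2 < e1.
v0 (4-12) vs v1..v4: overlaps v3, v4 -> 2
v1 (13-21) vs v2..v4: overlaps v2 -> 1
v2 (15-21) vs v3..v4: overlaps none -> 0
v3 (4-9) vs v4: overlaps v4 -> 1
Total overlapping pairs = 2 + 1 + 0 + 1 = 4

4


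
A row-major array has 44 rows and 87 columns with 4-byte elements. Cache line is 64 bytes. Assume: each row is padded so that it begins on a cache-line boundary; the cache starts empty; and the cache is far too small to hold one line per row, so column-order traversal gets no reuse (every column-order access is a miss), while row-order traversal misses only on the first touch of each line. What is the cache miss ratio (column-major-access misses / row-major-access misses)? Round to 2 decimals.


Each row occupies 87 * 4 = 348 bytes and starts on a line boundary, so it spans ceil(348 / 64) = 6 cache lines.
Row-major traversal misses (one per line touched): 44 * ceil(87 * 4 / 64) = 264
Column-major traversal misses (no reuse, every access misses): 44 * 87 = 3828
Ratio = 3828 / 264 = 14.5

14.5


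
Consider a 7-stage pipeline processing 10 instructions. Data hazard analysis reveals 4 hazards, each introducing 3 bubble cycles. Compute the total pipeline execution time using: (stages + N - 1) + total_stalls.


Base cycles = 7 + 10 - 1 = 16
Total stalls = 4 * 3 = 12
Total = 16 + 12 = 28

28


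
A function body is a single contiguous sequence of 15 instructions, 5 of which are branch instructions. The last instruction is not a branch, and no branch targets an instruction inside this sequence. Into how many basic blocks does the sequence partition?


With no in-sequence branch targets, the leaders are the first instruction plus the instruction after each branch.
Number of basic blocks = branches + 1
= 5 + 1 = 6

6


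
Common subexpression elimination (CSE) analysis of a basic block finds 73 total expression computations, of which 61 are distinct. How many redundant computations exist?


CSE count = total expressions - unique expressions
= 73 - 61 = 12

12


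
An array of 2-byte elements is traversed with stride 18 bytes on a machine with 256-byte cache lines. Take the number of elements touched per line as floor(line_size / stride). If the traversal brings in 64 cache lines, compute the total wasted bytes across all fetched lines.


Elements per line = floor(256 / 18) = 14
Bytes used per line = 14 * 2 = 28
Wasted per line = 256 - 28 = 228
Total wasted = 228 * 64 = 14592

14592


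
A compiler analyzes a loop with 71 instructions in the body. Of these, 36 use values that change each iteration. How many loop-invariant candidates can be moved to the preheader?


Invariant candidates = total - loop-dependent
= 71 - 36 = 35

35


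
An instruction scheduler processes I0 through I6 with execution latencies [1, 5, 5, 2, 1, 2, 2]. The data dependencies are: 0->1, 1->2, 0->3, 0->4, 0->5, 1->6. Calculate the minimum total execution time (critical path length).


Compute longest path through dependency graph: dist(Ik) = max over predecessors of dist + latency(Ik).
dist(I0) = latency 1 = 1
dist(I1) = dist(I0) + 5 = 1 + 5 = 6
dist(I2) = dist(I1) + 5 = 6 + 5 = 11
dist(I3) = dist(I0) + 2 = 1 + 2 = 3
dist(I4) = dist(I0) + 1 = 1 + 1 = 2
dist(I5) = dist(I0) + 2 = 1 + 2 = 3
dist(I6) = dist(I1) + 2 = 6 + 2 = 8
Critical path = max dist = 11

11


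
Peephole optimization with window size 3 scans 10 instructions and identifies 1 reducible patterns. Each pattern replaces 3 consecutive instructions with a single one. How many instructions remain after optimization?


Each match removes 2 instructions.
Total removed = 1 * 2 = 2
Remaining = 10 - 2 = 8

8


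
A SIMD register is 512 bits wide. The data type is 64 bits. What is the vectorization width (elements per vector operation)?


Width = SIMD bits / data type bits
= 512 / 64 = 8

8


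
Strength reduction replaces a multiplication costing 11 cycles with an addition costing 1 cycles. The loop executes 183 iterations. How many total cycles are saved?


Per-iteration saving = 11 - 1 = 10
Total saved = 183 * 10 = 1830

1830


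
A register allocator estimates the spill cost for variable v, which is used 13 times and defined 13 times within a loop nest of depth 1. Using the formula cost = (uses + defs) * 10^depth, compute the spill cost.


uses + defs = 13 + 13 = 26
10^1 = 10
Spill cost = 26 * 10 = 260

260


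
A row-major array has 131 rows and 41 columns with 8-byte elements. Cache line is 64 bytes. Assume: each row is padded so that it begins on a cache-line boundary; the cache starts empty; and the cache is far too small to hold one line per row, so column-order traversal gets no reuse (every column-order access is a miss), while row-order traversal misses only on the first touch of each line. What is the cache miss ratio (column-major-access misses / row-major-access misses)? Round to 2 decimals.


Each row occupies 41 * 8 = 328 bytes and starts on a line boundary, so it spans ceil(328 / 64) = 6 cache lines.
Row-major traversal misses (one per line touched): 131 * ceil(41 * 8 / 64) = 786
Column-major traversal misses (no reuse, every access misses): 131 * 41 = 5371
Ratio = 5371 / 786 = 6.83

6.83


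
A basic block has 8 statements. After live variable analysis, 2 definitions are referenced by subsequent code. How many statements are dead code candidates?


Dead code = total statements - live definitions
= 8 - 2 = 6

6


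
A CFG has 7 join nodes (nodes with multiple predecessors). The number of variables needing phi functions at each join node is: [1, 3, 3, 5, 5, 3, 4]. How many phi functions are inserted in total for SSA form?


Total phi functions = sum of phi functions at each join node
= 1 + 3 + 3 + 5 + 5 + 3 + 4 = 24

24


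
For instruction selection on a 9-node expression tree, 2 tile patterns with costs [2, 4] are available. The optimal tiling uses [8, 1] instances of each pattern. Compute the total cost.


Total cost = sum(count_i * cost_i)
= 8*2 + 1*4
= 20

20


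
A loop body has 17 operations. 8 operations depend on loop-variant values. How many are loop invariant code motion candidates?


Invariant candidates = total - loop-dependent
= 17 - 8 = 9

9


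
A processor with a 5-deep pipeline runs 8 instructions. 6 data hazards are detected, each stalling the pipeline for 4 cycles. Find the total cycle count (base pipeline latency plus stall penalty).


Base cycles = 5 + 8 - 1 = 12
Total stalls = 6 * 4 = 24
Total = 12 + 24 = 36

36


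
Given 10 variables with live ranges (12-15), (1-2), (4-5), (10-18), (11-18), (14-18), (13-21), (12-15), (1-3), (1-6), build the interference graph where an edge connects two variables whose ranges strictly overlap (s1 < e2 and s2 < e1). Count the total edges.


Check all pairs for overlapping intervals.
Two intervals (s1,e1) and (s2,e2) overlap if s1 < e2 and s2 < e1.
v0 (12-15) vs v1..v9: overlaps v3, v4, v5, v6, v7 -> 5
v1 (1-2) vs v2..v9: overlaps v8, v9 -> 2
v2 (4-5) vs v3..v9: overlaps v9 -> 1
v3 (10-18) vs v4..v9: overlaps v4, v5, v6, v7 -> 4
v4 (11-18) vs v5..v9: overlaps v5, v6, v7 -> 3
v5 (14-18) vs v6..v9: overlaps v6, v7 -> 2
v6 (13-21) vs v7..v9: overlaps v7 -> 1
v7 (12-15) vs v8..v9: overlaps none -> 0
v8 (1-3) vs v9: overlaps v9 -> 1
Total overlapping pairs = 5 + 2 + 1 + 4 + 3 + 2 + 1 + 0 + 1 = 19

19


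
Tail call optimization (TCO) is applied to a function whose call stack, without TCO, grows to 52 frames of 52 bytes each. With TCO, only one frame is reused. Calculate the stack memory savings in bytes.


Without TCO: 52 * 52 = 2704 bytes
With TCO: reuse 1 frame = 52 bytes
Savings = 2704 - 52 = 2652

2652


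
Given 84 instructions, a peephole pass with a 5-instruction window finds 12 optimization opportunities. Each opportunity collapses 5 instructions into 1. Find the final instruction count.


Each match removes 4 instructions.
Total removed = 12 * 4 = 48
Remaining = 84 - 48 = 36

36


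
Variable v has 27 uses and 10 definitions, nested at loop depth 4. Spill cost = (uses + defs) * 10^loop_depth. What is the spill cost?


uses + defs = 27 + 10 = 37
10^4 = 10000
Spill cost = 37 * 10000 = 370000

370000


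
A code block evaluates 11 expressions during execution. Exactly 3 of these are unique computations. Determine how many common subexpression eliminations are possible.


CSE count = total expressions - unique expressions
= 11 - 3 = 8

8


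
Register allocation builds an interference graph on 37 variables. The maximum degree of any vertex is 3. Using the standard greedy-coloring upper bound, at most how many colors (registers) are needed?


Greedy coloring never needs more than (max_degree + 1) colors: when coloring a vertex, at most max_degree neighbors are already colored.
Upper bound = 3 + 1 = 4

4


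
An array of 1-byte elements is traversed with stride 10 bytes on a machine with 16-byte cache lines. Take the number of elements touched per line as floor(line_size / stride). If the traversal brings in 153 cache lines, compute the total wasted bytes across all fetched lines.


Elements per line = floor(16 / 10) = 1
Bytes used per line = 1 * 1 = 1
Wasted per line = 16 - 1 = 15
Total wasted = 15 * 153 = 2295

2295


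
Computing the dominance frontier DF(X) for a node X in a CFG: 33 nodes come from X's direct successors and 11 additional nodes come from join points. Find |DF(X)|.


DF(X) = direct successor contributions + join point contributions
= 33 + 11 = 44

44


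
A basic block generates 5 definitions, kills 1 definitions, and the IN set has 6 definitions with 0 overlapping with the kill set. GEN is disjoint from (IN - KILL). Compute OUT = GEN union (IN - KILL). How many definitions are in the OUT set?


IN - KILL: 6 - 0 = 6 surviving definitions
OUT = GEN + surviving = 5 + 6 = 11

11


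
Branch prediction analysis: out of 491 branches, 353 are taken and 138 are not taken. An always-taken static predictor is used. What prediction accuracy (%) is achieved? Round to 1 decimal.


Predictor: always-taken
Correct predictions = 353
Accuracy = 353 / 491 * 100 = 71.9%

71.9


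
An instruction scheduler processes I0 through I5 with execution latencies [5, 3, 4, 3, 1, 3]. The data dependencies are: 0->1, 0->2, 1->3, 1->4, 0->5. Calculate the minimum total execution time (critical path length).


Compute longest path through dependency graph: dist(Ik) = max over predecessors of dist + latency(Ik).
dist(I0) = latency 5 = 5
dist(I1) = dist(I0) + 3 = 5 + 3 = 8
dist(I2) = dist(I0) + 4 = 5 + 4 = 9
dist(I3) = dist(I1) + 3 = 8 + 3 = 11
dist(I4) = dist(I1) + 1 = 8 + 1 = 9
dist(I5) = dist(I0) + 3 = 5 + 3 = 8
Critical path = max dist = 11

11


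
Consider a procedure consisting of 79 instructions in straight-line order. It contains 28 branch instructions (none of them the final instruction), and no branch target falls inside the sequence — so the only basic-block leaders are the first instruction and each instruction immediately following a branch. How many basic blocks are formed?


With no in-sequence branch targets, the leaders are the first instruction plus the instruction after each branch.
Number of basic blocks = branches + 1
= 28 + 1 = 29

29


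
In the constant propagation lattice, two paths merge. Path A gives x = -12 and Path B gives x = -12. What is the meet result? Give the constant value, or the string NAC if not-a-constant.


Meet operation: if both paths give the same constant, result is that constant; if they differ, result is NAC (not-a-constant).
Path A: -12, Path B: -12 -> equal
Result: constant -> -12

-12


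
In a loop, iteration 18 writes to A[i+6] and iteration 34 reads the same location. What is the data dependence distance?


Distance = read iteration - write iteration
= 34 - 18 = 16

16


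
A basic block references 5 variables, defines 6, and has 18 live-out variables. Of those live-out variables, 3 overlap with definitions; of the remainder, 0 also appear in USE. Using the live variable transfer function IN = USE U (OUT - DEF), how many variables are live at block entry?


OUT - DEF: 18 - 3 = 15
|IN| = |USE| + |OUT - DEF| - |USE ∩ (OUT - DEF)| = 5 + 15 - 0 = 20

20


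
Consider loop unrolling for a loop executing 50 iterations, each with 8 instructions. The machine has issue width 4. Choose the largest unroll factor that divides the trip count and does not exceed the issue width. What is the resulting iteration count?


Largest divisor of 50 <= 4 is 2
New iterations = 50 / 2 = 25

25


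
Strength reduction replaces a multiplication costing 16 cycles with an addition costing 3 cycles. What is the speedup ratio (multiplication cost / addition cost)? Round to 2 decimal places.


Ratio = mult_cost / add_cost = 16 / 3 = 5.33

5.33


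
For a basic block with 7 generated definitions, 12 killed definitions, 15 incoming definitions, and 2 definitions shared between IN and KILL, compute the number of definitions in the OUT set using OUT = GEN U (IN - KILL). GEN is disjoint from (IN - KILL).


IN - KILL: 15 - 2 = 13 surviving definitions
OUT = GEN + surviving = 7 + 13 = 20

20


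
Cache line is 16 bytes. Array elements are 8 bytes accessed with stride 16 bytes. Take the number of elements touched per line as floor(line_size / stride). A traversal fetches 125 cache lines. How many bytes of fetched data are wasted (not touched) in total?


Elements per line = floor(16 / 16) = 1
Bytes used per line = 1 * 8 = 8
Wasted per line = 16 - 8 = 8
Total wasted = 8 * 125 = 1000

1000


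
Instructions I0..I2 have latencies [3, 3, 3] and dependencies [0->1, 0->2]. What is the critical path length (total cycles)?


Compute longest path through dependency graph: dist(Ik) = max over predecessors of dist + latency(Ik).
dist(I0) = latency 3 = 3
dist(I1) = dist(I0) + 3 = 3 + 3 = 6
dist(I2) = dist(I0) + 3 = 3 + 3 = 6
Critical path = max dist = 6

6
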